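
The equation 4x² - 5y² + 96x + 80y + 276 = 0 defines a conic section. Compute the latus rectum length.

4(x² + 24x) -5(y² - 16y) = -276
Completing the square gives 4(x + 12)² -5(y - 8)² = -276 + 576 - 320 = -20.
Divide by -20: (y - 8)²/4 - (x + 12)²/5 = 1
Hyperbola, center (-12, 8), transverse axis vertical; a² = 4, b² = 5.
Latus rectum length = 2b²/a = 2·5/2 = 5.

5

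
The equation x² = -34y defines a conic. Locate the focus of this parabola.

Vertex (0, 0); 4p = -34 so p = -17/2. Opens down.
Focus is p units from the vertex along the axis: (h, k + p).

(0, -17/2)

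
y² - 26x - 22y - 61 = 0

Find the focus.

(-1/2, 11)

Only y is squared. Complete the square in y: (y - 11)² = 26(x + 7).
Vertex (-7, 11); 4p = 26 so p = 13/2. Opens right.
Focus is p units from the vertex along the axis: (h + p, k).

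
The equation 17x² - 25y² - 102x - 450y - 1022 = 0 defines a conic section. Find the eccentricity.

e = √714/17

Group the x- and y-terms: 17(x² - 6x) -25(y² + 18y) = 1022
Complete the square in x and y: 17(x - 3)² -25(y + 9)² = 1022 + 153 - 2025 = -850
Divide by -850: (y + 9)²/34 - (x - 3)²/50 = 1
Hyperbola, center (3, -9), transverse axis vertical; a² = 34, b² = 50.
c² = a² + b² = 84, so c = 2√21.
e = c/a = 2√21/√34 = √714/17.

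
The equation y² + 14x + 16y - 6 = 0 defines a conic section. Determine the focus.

(3/2, -8)

Only y is squared. Complete the square in y: (y + 8)² = -14(x - 5).
Vertex (5, -8); 4p = -14 so p = -7/2. Opens left.
Focus is p units from the vertex along the axis: (h + p, k).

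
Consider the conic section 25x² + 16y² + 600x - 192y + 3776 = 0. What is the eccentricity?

e = 3/5

Collect terms: 25(x² + 24x) + 16(y² - 12y) = -3776
Complete the square: 25(x + 12)² + 16(y - 6)² = -3776 + 3600 + 576 = 400
Divide through by 400 to get (x + 12)²/16 + (y - 6)²/25 = 1.
Ellipse, center (-12, 6), major axis vertical; a² = 25, b² = 16.
c² = a² - b² = 9, so c = 3.
e = c/a = 3/5.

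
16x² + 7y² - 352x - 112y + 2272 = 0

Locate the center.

Group the x- and y-terms: 16(x² - 22x) + 7(y² - 16y) = -2272
Complete the square in x and y: 16(x - 11)² + 7(y - 8)² = -2272 + 1936 + 448 = 112
Dividing both sides by 112: (x - 11)²/7 + (y - 8)²/16 = 1
Ellipse with center (11, 8).

(11, 8)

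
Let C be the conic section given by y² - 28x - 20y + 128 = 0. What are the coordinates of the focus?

(8, 10)

Only y is squared. Complete the square in y: (y - 10)² = 28(x - 1).
Vertex (1, 10); 4p = 28 so p = 7. Opens right.
Focus is p units from the vertex along the axis: (h + p, k).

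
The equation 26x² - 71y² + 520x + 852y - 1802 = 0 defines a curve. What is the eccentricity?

Group: 26(x² + 20x) -71(y² - 12y) = 1802
Complete the square: 26(x + 10)² -71(y - 6)² = 1802 + 2600 - 2556 = 1846
Dividing both sides by 1846: (x + 10)²/71 - (y - 6)²/26 = 1
Hyperbola, center (-10, 6), transverse axis horizontal; a² = 71, b² = 26.
c² = a² + b² = 97, so c = √97.
e = c/a = √97/√71 = √6887/71.

e = √6887/71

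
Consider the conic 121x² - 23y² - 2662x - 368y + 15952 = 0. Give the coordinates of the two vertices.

(11, -19) and (11, 3)

Group the x- and y-terms: 121(x² - 22x) -23(y² + 16y) = -15952
Completing the square gives 121(x - 11)² -23(y + 8)² = -15952 + 14641 - 1472 = -2783.
Divide through by -2783 to get (y + 8)²/121 - (x - 11)²/23 = 1.
Hyperbola, center (11, -8), transverse axis vertical; a² = 121, b² = 23.
a = 11. Vertices at (h, k ± a).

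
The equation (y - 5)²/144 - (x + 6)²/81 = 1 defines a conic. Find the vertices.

Center (-6, 5). The positive term is the y-term, so the transverse axis is vertical; a² = 144, b² = 81.
a = 12. Vertices at (h, k ± a).

(-6, -7) and (-6, 17)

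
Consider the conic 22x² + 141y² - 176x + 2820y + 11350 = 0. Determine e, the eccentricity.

Group: 22(x² - 8x) + 141(y² + 20y) = -11350
Completing the square gives 22(x - 4)² + 141(y + 10)² = -11350 + 352 + 14100 = 3102.
Dividing both sides by 3102: (x - 4)²/141 + (y + 10)²/22 = 1
Ellipse, center (4, -10), major axis horizontal; a² = 141, b² = 22.
c² = a² - b² = 119, so c = √119.
e = c/a = √119/√141 = √16779/141.

e = √16779/141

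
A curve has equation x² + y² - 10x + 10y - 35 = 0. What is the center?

(5, -5)

Rearranging, (x² - 10x) + (y² + 10y) = 35.
Complete the square: (x - 5)² + (y + 5)² = 35 + 25 + 25 = 85
So (x - 5)² + (y + 5)² = 85.
Circle centered at (5, -5) with r² = 85.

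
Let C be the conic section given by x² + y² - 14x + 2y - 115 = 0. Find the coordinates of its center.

Group the x- and y-terms: (x² - 14x) + (y² + 2y) = 115
Completing the square gives (x - 7)² + (y + 1)² = 115 + 49 + 1 = 165.
So (x - 7)² + (y + 1)² = 165.
Circle centered at (7, -1) with r² = 165.

(7, -1)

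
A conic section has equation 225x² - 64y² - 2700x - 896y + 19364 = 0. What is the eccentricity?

e = 17/15

225(x² - 12x) -64(y² + 14y) = -19364
Complete the square in x and y: 225(x - 6)² -64(y + 7)² = -19364 + 8100 - 3136 = -14400
Dividing both sides by -14400: (y + 7)²/225 - (x - 6)²/64 = 1
Hyperbola, center (6, -7), transverse axis vertical; a² = 225, b² = 64.
c² = a² + b² = 289, so c = 17.
e = c/a = 17/15.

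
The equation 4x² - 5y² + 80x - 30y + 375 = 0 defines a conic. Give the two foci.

Group the x- and y-terms: 4(x² + 20x) -5(y² + 6y) = -375
4(x + 10)² -5(y + 3)² = -375 + 400 - 45 = -20
Divide by -20: (y + 3)²/4 - (x + 10)²/5 = 1
Hyperbola, center (-10, -3), transverse axis vertical; a² = 4, b² = 5.
c² = a² + b² = 4 + 5 = 9, so c = 3.
Foci lie on the vertical axis through the center: (h, k ± c).

(-10, -6) and (-10, 0)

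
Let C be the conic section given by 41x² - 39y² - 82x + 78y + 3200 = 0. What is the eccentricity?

Collect terms: 41(x² - 2x) -39(y² - 2y) = -3200
Complete the square: 41(x - 1)² -39(y - 1)² = -3200 + 41 - 39 = -3198
Divide by -3198: (y - 1)²/82 - (x - 1)²/78 = 1
Hyperbola, center (1, 1), transverse axis vertical; a² = 82, b² = 78.
c² = a² + b² = 160, so c = 4√10.
e = c/a = 4√10/√82 = 4√205/41.

e = 4√205/41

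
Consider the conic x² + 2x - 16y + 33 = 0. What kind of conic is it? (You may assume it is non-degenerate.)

parabola

No xy term. Coefficients of x² and y² are A = 1, C = 0.
Exactly one squared variable ⇒ parabola.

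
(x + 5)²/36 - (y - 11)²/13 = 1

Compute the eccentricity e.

e = 7/6

Center (-5, 11). The positive term is the x-term, so the transverse axis is horizontal; a² = 36, b² = 13.
c² = a² + b² = 49, so c = 7.
e = c/a = 7/6.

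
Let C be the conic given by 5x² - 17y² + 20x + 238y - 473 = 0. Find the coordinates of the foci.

(-2, 7 - 2√22) and (-2, 7 + 2√22)

Collect terms: 5(x² + 4x) -17(y² - 14y) = 473
5(x + 2)² -17(y - 7)² = 473 + 20 - 833 = -340
Dividing both sides by -340: (y - 7)²/20 - (x + 2)²/68 = 1
Hyperbola, center (-2, 7), transverse axis vertical; a² = 20, b² = 68.
c² = a² + b² = 20 + 68 = 88, so c = 2√22.
Foci lie on the vertical axis through the center: (h, k ± c).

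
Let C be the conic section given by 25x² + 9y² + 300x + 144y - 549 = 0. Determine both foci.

25(x² + 12x) + 9(y² + 16y) = 549
25(x + 6)² + 9(y + 8)² = 549 + 900 + 576 = 2025
Divide through by 2025 to get (x + 6)²/81 + (y + 8)²/225 = 1.
Ellipse, center (-6, -8), major axis vertical; a² = 225, b² = 81.
c² = a² - b² = 225 - 81 = 144, so c = 12.
Foci lie on the vertical axis through the center: (h, k ± c).

(-6, -20) and (-6, 4)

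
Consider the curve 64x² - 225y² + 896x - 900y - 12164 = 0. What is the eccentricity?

e = 17/15

Collect terms: 64(x² + 14x) -225(y² + 4y) = 12164
Completing the square gives 64(x + 7)² -225(y + 2)² = 12164 + 3136 - 900 = 14400.
Divide through by 14400 to get (x + 7)²/225 - (y + 2)²/64 = 1.
Hyperbola, center (-7, -2), transverse axis horizontal; a² = 225, b² = 64.
c² = a² + b² = 289, so c = 17.
e = c/a = 17/15.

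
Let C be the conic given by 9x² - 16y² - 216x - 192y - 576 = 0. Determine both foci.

(-3, -6) and (27, -6)

Group the x- and y-terms: 9(x² - 24x) -16(y² + 12y) = 576
Complete the square: 9(x - 12)² -16(y + 6)² = 576 + 1296 - 576 = 1296
Divide by 1296: (x - 12)²/144 - (y + 6)²/81 = 1
Hyperbola, center (12, -6), transverse axis horizontal; a² = 144, b² = 81.
c² = a² + b² = 144 + 81 = 225, so c = 15.
Foci lie on the horizontal axis through the center: (h ± c, k).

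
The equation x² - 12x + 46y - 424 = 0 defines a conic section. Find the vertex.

Only x is squared. Complete the square in x: (x - 6)² = -46(y - 10).
Vertex (6, 10); 4p = -46 so p = -23/2. Opens down.

(6, 10)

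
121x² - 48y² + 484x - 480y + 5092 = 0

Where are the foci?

(-2, -18) and (-2, 8)

Group: 121(x² + 4x) -48(y² + 10y) = -5092
Complete the square in x and y: 121(x + 2)² -48(y + 5)² = -5092 + 484 - 1200 = -5808
Divide by -5808: (y + 5)²/121 - (x + 2)²/48 = 1
Hyperbola, center (-2, -5), transverse axis vertical; a² = 121, b² = 48.
c² = a² + b² = 121 + 48 = 169, so c = 13.
Foci lie on the vertical axis through the center: (h, k ± c).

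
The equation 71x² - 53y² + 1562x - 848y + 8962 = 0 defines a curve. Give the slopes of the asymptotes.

√3763/53 and -√3763/53

Collect terms: 71(x² + 22x) -53(y² + 16y) = -8962
Complete the square: 71(x + 11)² -53(y + 8)² = -8962 + 8591 - 3392 = -3763
Dividing both sides by -3763: (y + 8)²/71 - (x + 11)²/53 = 1
Hyperbola, center (-11, -8), transverse axis vertical; a² = 71, b² = 53.
For a vertical hyperbola the asymptotes have slope ±a/b.
Here that is ±√71/√53 = ±√3763/53.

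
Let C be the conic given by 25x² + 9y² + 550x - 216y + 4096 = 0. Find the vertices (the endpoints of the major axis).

Group the x- and y-terms: 25(x² + 22x) + 9(y² - 24y) = -4096
Complete the square: 25(x + 11)² + 9(y - 12)² = -4096 + 3025 + 1296 = 225
Divide by 225: (x + 11)²/9 + (y - 12)²/25 = 1
Ellipse, center (-11, 12), major axis vertical; a² = 25, b² = 9.
a = 5. Vertices at (h, k ± a).

(-11, 7) and (-11, 17)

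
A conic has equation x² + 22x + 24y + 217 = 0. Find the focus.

Only x is squared. Complete the square in x: (x + 11)² = -24(y + 4).
Vertex (-11, -4); 4p = -24 so p = -6. Opens down.
Focus is p units from the vertex along the axis: (h, k + p).

(-11, -10)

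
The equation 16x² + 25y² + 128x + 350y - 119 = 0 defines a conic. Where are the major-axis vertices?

Rearranging, 16(x² + 8x) + 25(y² + 14y) = 119.
Complete the square: 16(x + 4)² + 25(y + 7)² = 119 + 256 + 1225 = 1600
Divide through by 1600 to get (x + 4)²/100 + (y + 7)²/64 = 1.
Ellipse, center (-4, -7), major axis horizontal; a² = 100, b² = 64.
a = 10. Vertices at (h ± a, k).

(-14, -7) and (6, -7)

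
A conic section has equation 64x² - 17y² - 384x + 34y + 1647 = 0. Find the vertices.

Group the x- and y-terms: 64(x² - 6x) -17(y² - 2y) = -1647
64(x - 3)² -17(y - 1)² = -1647 + 576 - 17 = -1088
Divide through by -1088 to get (y - 1)²/64 - (x - 3)²/17 = 1.
Hyperbola, center (3, 1), transverse axis vertical; a² = 64, b² = 17.
a = 8. Vertices at (h, k ± a).

(3, -7) and (3, 9)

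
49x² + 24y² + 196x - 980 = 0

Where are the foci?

(-2, -5) and (-2, 5)

Group: 49(x² + 4x) + 24y² = 980
49(x + 2)² + 24y² = 980 + 196 + 0 = 1176
Dividing both sides by 1176: (x + 2)²/24 + y²/49 = 1
Ellipse, center (-2, 0), major axis vertical; a² = 49, b² = 24.
c² = a² - b² = 49 - 24 = 25, so c = 5.
Foci lie on the vertical axis through the center: (h, k ± c).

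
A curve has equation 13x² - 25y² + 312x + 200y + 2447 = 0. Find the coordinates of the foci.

Group the x- and y-terms: 13(x² + 24x) -25(y² - 8y) = -2447
Complete the square in x and y: 13(x + 12)² -25(y - 4)² = -2447 + 1872 - 400 = -975
Divide by -975: (y - 4)²/39 - (x + 12)²/75 = 1
Hyperbola, center (-12, 4), transverse axis vertical; a² = 39, b² = 75.
c² = a² + b² = 39 + 75 = 114, so c = √114.
Foci lie on the vertical axis through the center: (h, k ± c).

(-12, 4 - √114) and (-12, 4 + √114)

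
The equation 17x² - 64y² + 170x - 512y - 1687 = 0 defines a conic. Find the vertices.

(-13, -4) and (3, -4)

Group: 17(x² + 10x) -64(y² + 8y) = 1687
Completing the square gives 17(x + 5)² -64(y + 4)² = 1687 + 425 - 1024 = 1088.
Dividing both sides by 1088: (x + 5)²/64 - (y + 4)²/17 = 1
Hyperbola, center (-5, -4), transverse axis horizontal; a² = 64, b² = 17.
a = 8. Vertices at (h ± a, k).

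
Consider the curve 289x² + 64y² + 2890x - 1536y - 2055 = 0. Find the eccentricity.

Group the x- and y-terms: 289(x² + 10x) + 64(y² - 24y) = 2055
Complete the square in x and y: 289(x + 5)² + 64(y - 12)² = 2055 + 7225 + 9216 = 18496
Divide by 18496: (x + 5)²/64 + (y - 12)²/289 = 1
Ellipse, center (-5, 12), major axis vertical; a² = 289, b² = 64.
c² = a² - b² = 225, so c = 15.
e = c/a = 15/17.

e = 15/17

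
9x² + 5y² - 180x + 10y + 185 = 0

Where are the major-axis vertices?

(10, -13) and (10, 11)

Group: 9(x² - 20x) + 5(y² + 2y) = -185
Complete the square: 9(x - 10)² + 5(y + 1)² = -185 + 900 + 5 = 720
Divide by 720: (x - 10)²/80 + (y + 1)²/144 = 1
Ellipse, center (10, -1), major axis vertical; a² = 144, b² = 80.
a = 12. Vertices at (h, k ± a).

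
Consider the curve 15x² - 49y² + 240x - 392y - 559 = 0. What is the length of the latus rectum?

Group the x- and y-terms: 15(x² + 16x) -49(y² + 8y) = 559
Complete the square: 15(x + 8)² -49(y + 4)² = 559 + 960 - 784 = 735
Dividing both sides by 735: (x + 8)²/49 - (y + 4)²/15 = 1
Hyperbola, center (-8, -4), transverse axis horizontal; a² = 49, b² = 15.
Latus rectum length = 2b²/a = 2·15/7 = 30/7.

30/7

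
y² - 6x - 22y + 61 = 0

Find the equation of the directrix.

x = -23/2

Only y is squared. Complete the square in y: (y - 11)² = 6(x + 10).
Vertex (-10, 11); 4p = 6 so p = 3/2. Opens right.
Directrix is the vertical line x = h − p = -10 − (3/2) = -23/2.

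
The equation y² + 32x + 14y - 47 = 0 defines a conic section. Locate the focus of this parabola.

Only y is squared. Complete the square in y: (y + 7)² = -32(x - 3).
Vertex (3, -7); 4p = -32 so p = -8. Opens left.
Focus is p units from the vertex along the axis: (h + p, k).

(-5, -7)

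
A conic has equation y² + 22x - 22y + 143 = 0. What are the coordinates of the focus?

(-13/2, 11)

Only y is squared. Complete the square in y: (y - 11)² = -22(x + 1).
Vertex (-1, 11); 4p = -22 so p = -11/2. Opens left.
Focus is p units from the vertex along the axis: (h + p, k).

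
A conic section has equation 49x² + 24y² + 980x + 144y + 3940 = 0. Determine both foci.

Group the x- and y-terms: 49(x² + 20x) + 24(y² + 6y) = -3940
Complete the square: 49(x + 10)² + 24(y + 3)² = -3940 + 4900 + 216 = 1176
Divide by 1176: (x + 10)²/24 + (y + 3)²/49 = 1
Ellipse, center (-10, -3), major axis vertical; a² = 49, b² = 24.
c² = a² - b² = 49 - 24 = 25, so c = 5.
Foci lie on the vertical axis through the center: (h, k ± c).

(-10, -8) and (-10, 2)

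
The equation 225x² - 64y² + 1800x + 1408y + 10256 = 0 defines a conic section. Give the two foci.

(-4, -6) and (-4, 28)

Collect terms: 225(x² + 8x) -64(y² - 22y) = -10256
Complete the square: 225(x + 4)² -64(y - 11)² = -10256 + 3600 - 7744 = -14400
Divide by -14400: (y - 11)²/225 - (x + 4)²/64 = 1
Hyperbola, center (-4, 11), transverse axis vertical; a² = 225, b² = 64.
c² = a² + b² = 225 + 64 = 289, so c = 17.
Foci lie on the vertical axis through the center: (h, k ± c).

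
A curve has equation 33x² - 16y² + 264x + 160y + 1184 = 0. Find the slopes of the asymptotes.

Rearranging, 33(x² + 8x) -16(y² - 10y) = -1184.
Completing the square gives 33(x + 4)² -16(y - 5)² = -1184 + 528 - 400 = -1056.
Dividing both sides by -1056: (y - 5)²/66 - (x + 4)²/32 = 1
Hyperbola, center (-4, 5), transverse axis vertical; a² = 66, b² = 32.
For a vertical hyperbola the asymptotes have slope ±a/b.
Here that is ±√66/4√2 = ±√33/4.

√33/4 and -√33/4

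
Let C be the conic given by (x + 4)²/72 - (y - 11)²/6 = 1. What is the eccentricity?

e = √39/6

Center (-4, 11). The positive term is the x-term, so the transverse axis is horizontal; a² = 72, b² = 6.
c² = a² + b² = 78, so c = √78.
e = c/a = √78/6√2 = √39/6.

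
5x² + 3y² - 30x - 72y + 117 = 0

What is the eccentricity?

e = √10/5

Group: 5(x² - 6x) + 3(y² - 24y) = -117
Completing the square gives 5(x - 3)² + 3(y - 12)² = -117 + 45 + 432 = 360.
Divide by 360: (x - 3)²/72 + (y - 12)²/120 = 1
Ellipse, center (3, 12), major axis vertical; a² = 120, b² = 72.
c² = a² - b² = 48, so c = 4√3.
e = c/a = 4√3/2√30 = √10/5.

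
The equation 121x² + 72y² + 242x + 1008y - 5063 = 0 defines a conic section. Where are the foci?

Group the x- and y-terms: 121(x² + 2x) + 72(y² + 14y) = 5063
Complete the square: 121(x + 1)² + 72(y + 7)² = 5063 + 121 + 3528 = 8712
Divide by 8712: (x + 1)²/72 + (y + 7)²/121 = 1
Ellipse, center (-1, -7), major axis vertical; a² = 121, b² = 72.
c² = a² - b² = 121 - 72 = 49, so c = 7.
Foci lie on the vertical axis through the center: (h, k ± c).

(-1, -14) and (-1, 0)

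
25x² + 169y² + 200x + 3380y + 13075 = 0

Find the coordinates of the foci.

(-16, -10) and (8, -10)

Group: 25(x² + 8x) + 169(y² + 20y) = -13075
Complete the square in x and y: 25(x + 4)² + 169(y + 10)² = -13075 + 400 + 16900 = 4225
Dividing both sides by 4225: (x + 4)²/169 + (y + 10)²/25 = 1
Ellipse, center (-4, -10), major axis horizontal; a² = 169, b² = 25.
c² = a² - b² = 169 - 25 = 144, so c = 12.
Foci lie on the horizontal axis through the center: (h ± c, k).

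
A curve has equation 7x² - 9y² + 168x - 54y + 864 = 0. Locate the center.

(-12, -3)

Rearranging, 7(x² + 24x) -9(y² + 6y) = -864.
Completing the square gives 7(x + 12)² -9(y + 3)² = -864 + 1008 - 81 = 63.
Divide through by 63 to get (x + 12)²/9 - (y + 3)²/7 = 1.
Hyperbola with center (-12, -3).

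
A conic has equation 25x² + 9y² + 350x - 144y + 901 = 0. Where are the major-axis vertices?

25(x² + 14x) + 9(y² - 16y) = -901
Complete the square: 25(x + 7)² + 9(y - 8)² = -901 + 1225 + 576 = 900
Dividing both sides by 900: (x + 7)²/36 + (y - 8)²/100 = 1
Ellipse, center (-7, 8), major axis vertical; a² = 100, b² = 36.
a = 10. Vertices at (h, k ± a).

(-7, -2) and (-7, 18)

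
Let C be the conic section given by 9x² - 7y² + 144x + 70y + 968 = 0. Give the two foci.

(-8, -7) and (-8, 17)

Group: 9(x² + 16x) -7(y² - 10y) = -968
9(x + 8)² -7(y - 5)² = -968 + 576 - 175 = -567
Divide through by -567 to get (y - 5)²/81 - (x + 8)²/63 = 1.
Hyperbola, center (-8, 5), transverse axis vertical; a² = 81, b² = 63.
c² = a² + b² = 81 + 63 = 144, so c = 12.
Foci lie on the vertical axis through the center: (h, k ± c).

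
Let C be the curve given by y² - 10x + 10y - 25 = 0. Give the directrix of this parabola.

Only y is squared. Complete the square in y: (y + 5)² = 10(x + 5).
Vertex (-5, -5); 4p = 10 so p = 5/2. Opens right.
Directrix is the vertical line x = h − p = -5 − (5/2) = -15/2.

x = -15/2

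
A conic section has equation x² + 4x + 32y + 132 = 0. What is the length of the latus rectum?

32

Only x is squared. Complete the square in x: (x + 2)² = -32(y + 4).
Vertex (-2, -4); 4p = -32 so p = -8. Opens down.
Latus rectum length = |4p| = 32.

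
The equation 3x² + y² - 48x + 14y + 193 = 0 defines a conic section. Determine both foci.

Collect terms: 3(x² - 16x) + (y² + 14y) = -193
Complete the square in x and y: 3(x - 8)² + (y + 7)² = -193 + 192 + 49 = 48
Dividing both sides by 48: (x - 8)²/16 + (y + 7)²/48 = 1
Ellipse, center (8, -7), major axis vertical; a² = 48, b² = 16.
c² = a² - b² = 48 - 16 = 32, so c = 4√2.
Foci lie on the vertical axis through the center: (h, k ± c).

(8, -7 - 4√2) and (8, -7 + 4√2)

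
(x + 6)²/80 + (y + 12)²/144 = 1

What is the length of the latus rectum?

Center (-6, -12). The larger denominator 144 sits under the y-term, so the major axis is vertical; a² = 144, b² = 80.
Latus rectum length = 2b²/a = 2·80/12 = 40/3.

40/3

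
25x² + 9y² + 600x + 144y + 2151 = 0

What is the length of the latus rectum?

Group the x- and y-terms: 25(x² + 24x) + 9(y² + 16y) = -2151
Complete the square in x and y: 25(x + 12)² + 9(y + 8)² = -2151 + 3600 + 576 = 2025
Divide through by 2025 to get (x + 12)²/81 + (y + 8)²/225 = 1.
Ellipse, center (-12, -8), major axis vertical; a² = 225, b² = 81.
Latus rectum length = 2b²/a = 2·81/15 = 54/5.

54/5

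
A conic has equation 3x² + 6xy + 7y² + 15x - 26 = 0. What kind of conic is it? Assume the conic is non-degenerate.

A = 3, B = 6, C = 7.
Discriminant B² − 4AC = 6² − 4·3·7 = -48.
B² − 4AC < 0 ⇒ ellipse.

ellipse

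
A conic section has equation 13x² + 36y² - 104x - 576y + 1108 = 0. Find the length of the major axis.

Collect terms: 13(x² - 8x) + 36(y² - 16y) = -1108
13(x - 4)² + 36(y - 8)² = -1108 + 208 + 2304 = 1404
Dividing both sides by 1404: (x - 4)²/108 + (y - 8)²/39 = 1
Ellipse, center (4, 8), major axis horizontal; a² = 108, b² = 39.
a² = 108 so a = 6√3; the major axis has length 2a = 12√3.

12√3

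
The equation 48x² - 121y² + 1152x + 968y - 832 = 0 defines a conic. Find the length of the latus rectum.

96/11

48(x² + 24x) -121(y² - 8y) = 832
48(x + 12)² -121(y - 4)² = 832 + 6912 - 1936 = 5808
Divide through by 5808 to get (x + 12)²/121 - (y - 4)²/48 = 1.
Hyperbola, center (-12, 4), transverse axis horizontal; a² = 121, b² = 48.
Latus rectum length = 2b²/a = 2·48/11 = 96/11.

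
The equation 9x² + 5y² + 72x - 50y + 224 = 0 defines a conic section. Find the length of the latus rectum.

9(x² + 8x) + 5(y² - 10y) = -224
Completing the square gives 9(x + 4)² + 5(y - 5)² = -224 + 144 + 125 = 45.
Divide by 45: (x + 4)²/5 + (y - 5)²/9 = 1
Ellipse, center (-4, 5), major axis vertical; a² = 9, b² = 5.
Latus rectum length = 2b²/a = 2·5/3 = 10/3.

10/3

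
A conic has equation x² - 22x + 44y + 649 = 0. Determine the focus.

(11, -23)

Only x is squared. Complete the square in x: (x - 11)² = -44(y + 12).
Vertex (11, -12); 4p = -44 so p = -11. Opens down.
Focus is p units from the vertex along the axis: (h, k + p).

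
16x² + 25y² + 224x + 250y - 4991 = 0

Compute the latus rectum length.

Rearranging, 16(x² + 14x) + 25(y² + 10y) = 4991.
Completing the square gives 16(x + 7)² + 25(y + 5)² = 4991 + 784 + 625 = 6400.
Divide by 6400: (x + 7)²/400 + (y + 5)²/256 = 1
Ellipse, center (-7, -5), major axis horizontal; a² = 400, b² = 256.
Latus rectum length = 2b²/a = 2·256/20 = 128/5.

128/5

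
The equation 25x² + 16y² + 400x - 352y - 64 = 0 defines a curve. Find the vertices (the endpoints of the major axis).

(-8, -4) and (-8, 26)

Group the x- and y-terms: 25(x² + 16x) + 16(y² - 22y) = 64
Complete the square in x and y: 25(x + 8)² + 16(y - 11)² = 64 + 1600 + 1936 = 3600
Divide through by 3600 to get (x + 8)²/144 + (y - 11)²/225 = 1.
Ellipse, center (-8, 11), major axis vertical; a² = 225, b² = 144.
a = 15. Vertices at (h, k ± a).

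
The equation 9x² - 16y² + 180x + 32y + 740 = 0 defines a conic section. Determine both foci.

(-15, 1) and (-5, 1)

Group the x- and y-terms: 9(x² + 20x) -16(y² - 2y) = -740
Complete the square: 9(x + 10)² -16(y - 1)² = -740 + 900 - 16 = 144
Divide by 144: (x + 10)²/16 - (y - 1)²/9 = 1
Hyperbola, center (-10, 1), transverse axis horizontal; a² = 16, b² = 9.
c² = a² + b² = 16 + 9 = 25, so c = 5.
Foci lie on the horizontal axis through the center: (h ± c, k).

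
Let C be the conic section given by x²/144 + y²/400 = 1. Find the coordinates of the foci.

(0, -16) and (0, 16)

Center (0, 0). The larger denominator 400 sits under the y-term, so the major axis is vertical; a² = 400, b² = 144.
c² = a² - b² = 400 - 144 = 256, so c = 16.
Foci lie on the vertical axis through the center: (h, k ± c).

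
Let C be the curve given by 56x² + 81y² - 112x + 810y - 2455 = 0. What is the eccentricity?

56(x² - 2x) + 81(y² + 10y) = 2455
Complete the square: 56(x - 1)² + 81(y + 5)² = 2455 + 56 + 2025 = 4536
Dividing both sides by 4536: (x - 1)²/81 + (y + 5)²/56 = 1
Ellipse, center (1, -5), major axis horizontal; a² = 81, b² = 56.
c² = a² - b² = 25, so c = 5.
e = c/a = 5/9.

e = 5/9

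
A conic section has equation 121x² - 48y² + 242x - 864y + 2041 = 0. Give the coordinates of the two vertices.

(-1, -20) and (-1, 2)

Collect terms: 121(x² + 2x) -48(y² + 18y) = -2041
121(x + 1)² -48(y + 9)² = -2041 + 121 - 3888 = -5808
Divide through by -5808 to get (y + 9)²/121 - (x + 1)²/48 = 1.
Hyperbola, center (-1, -9), transverse axis vertical; a² = 121, b² = 48.
a = 11. Vertices at (h, k ± a).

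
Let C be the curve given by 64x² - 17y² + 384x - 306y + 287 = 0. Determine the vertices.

(-3, -17) and (-3, -1)

Rearranging, 64(x² + 6x) -17(y² + 18y) = -287.
64(x + 3)² -17(y + 9)² = -287 + 576 - 1377 = -1088
Divide through by -1088 to get (y + 9)²/64 - (x + 3)²/17 = 1.
Hyperbola, center (-3, -9), transverse axis vertical; a² = 64, b² = 17.
a = 8. Vertices at (h, k ± a).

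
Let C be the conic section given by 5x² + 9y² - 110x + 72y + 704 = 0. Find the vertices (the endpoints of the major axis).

Group: 5(x² - 22x) + 9(y² + 8y) = -704
Complete the square in x and y: 5(x - 11)² + 9(y + 4)² = -704 + 605 + 144 = 45
Divide through by 45 to get (x - 11)²/9 + (y + 4)²/5 = 1.
Ellipse, center (11, -4), major axis horizontal; a² = 9, b² = 5.
a = 3. Vertices at (h ± a, k).

(8, -4) and (14, -4)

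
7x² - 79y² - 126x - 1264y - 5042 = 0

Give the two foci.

Group the x- and y-terms: 7(x² - 18x) -79(y² + 16y) = 5042
Complete the square in x and y: 7(x - 9)² -79(y + 8)² = 5042 + 567 - 5056 = 553
Divide through by 553 to get (x - 9)²/79 - (y + 8)²/7 = 1.
Hyperbola, center (9, -8), transverse axis horizontal; a² = 79, b² = 7.
c² = a² + b² = 79 + 7 = 86, so c = √86.
Foci lie on the horizontal axis through the center: (h ± c, k).

(9 - √86, -8) and (9 + √86, -8)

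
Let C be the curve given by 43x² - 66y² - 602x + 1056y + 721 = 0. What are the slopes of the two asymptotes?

Rearranging, 43(x² - 14x) -66(y² - 16y) = -721.
43(x - 7)² -66(y - 8)² = -721 + 2107 - 4224 = -2838
Divide through by -2838 to get (y - 8)²/43 - (x - 7)²/66 = 1.
Hyperbola, center (7, 8), transverse axis vertical; a² = 43, b² = 66.
For a vertical hyperbola the asymptotes have slope ±a/b.
Here that is ±√43/√66 = ±√2838/66.

√2838/66 and -√2838/66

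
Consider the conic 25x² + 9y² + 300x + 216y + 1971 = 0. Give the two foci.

(-6, -16) and (-6, -8)

Group: 25(x² + 12x) + 9(y² + 24y) = -1971
25(x + 6)² + 9(y + 12)² = -1971 + 900 + 1296 = 225
Divide through by 225 to get (x + 6)²/9 + (y + 12)²/25 = 1.
Ellipse, center (-6, -12), major axis vertical; a² = 25, b² = 9.
c² = a² - b² = 25 - 9 = 16, so c = 4.
Foci lie on the vertical axis through the center: (h, k ± c).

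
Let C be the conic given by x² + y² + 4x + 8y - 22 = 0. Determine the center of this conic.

(x² + 4x) + (y² + 8y) = 22
Complete the square in x and y: (x + 2)² + (y + 4)² = 22 + 4 + 16 = 42
So (x + 2)² + (y + 4)² = 42.
Circle centered at (-2, -4) with r² = 42.

(-2, -4)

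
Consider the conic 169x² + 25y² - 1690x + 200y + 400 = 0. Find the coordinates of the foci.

Group: 169(x² - 10x) + 25(y² + 8y) = -400
Complete the square in x and y: 169(x - 5)² + 25(y + 4)² = -400 + 4225 + 400 = 4225
Divide through by 4225 to get (x - 5)²/25 + (y + 4)²/169 = 1.
Ellipse, center (5, -4), major axis vertical; a² = 169, b² = 25.
c² = a² - b² = 169 - 25 = 144, so c = 12.
Foci lie on the vertical axis through the center: (h, k ± c).

(5, -16) and (5, 8)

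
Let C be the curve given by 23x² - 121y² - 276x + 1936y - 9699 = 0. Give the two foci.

(-6, 8) and (18, 8)

Rearranging, 23(x² - 12x) -121(y² - 16y) = 9699.
Complete the square: 23(x - 6)² -121(y - 8)² = 9699 + 828 - 7744 = 2783
Divide through by 2783 to get (x - 6)²/121 - (y - 8)²/23 = 1.
Hyperbola, center (6, 8), transverse axis horizontal; a² = 121, b² = 23.
c² = a² + b² = 121 + 23 = 144, so c = 12.
Foci lie on the horizontal axis through the center: (h ± c, k).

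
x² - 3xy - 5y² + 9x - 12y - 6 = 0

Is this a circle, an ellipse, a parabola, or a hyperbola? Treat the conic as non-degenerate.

A = 1, B = -3, C = -5.
Discriminant B² − 4AC = (-3)² − 4·1·(-5) = 29.
B² − 4AC > 0 ⇒ hyperbola.

hyperbola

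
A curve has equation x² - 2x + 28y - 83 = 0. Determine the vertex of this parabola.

(1, 3)

Only x is squared. Complete the square in x: (x - 1)² = -28(y - 3).
Vertex (1, 3); 4p = -28 so p = -7. Opens down.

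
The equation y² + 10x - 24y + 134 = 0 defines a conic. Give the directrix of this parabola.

Only y is squared. Complete the square in y: (y - 12)² = -10(x - 1).
Vertex (1, 12); 4p = -10 so p = -5/2. Opens left.
Directrix is the vertical line x = h − p = 1 − (-5/2) = 7/2.

x = 7/2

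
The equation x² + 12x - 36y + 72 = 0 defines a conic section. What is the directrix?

Only x is squared. Complete the square in x: (x + 6)² = 36(y - 1).
Vertex (-6, 1); 4p = 36 so p = 9. Opens up.
Directrix is the horizontal line y = k − p = 1 − (9) = -8.

y = -8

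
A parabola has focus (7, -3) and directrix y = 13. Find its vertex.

The vertex is the midpoint between the focus and the directrix along the axis of symmetry.
Axis is vertical (directrix is horizontal). Vertex y-coordinate = (-3 + 13)/2 = 5; x-coordinate = 7.

(7, 5)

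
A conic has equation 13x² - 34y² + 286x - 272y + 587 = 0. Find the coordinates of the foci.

(-11 - √47, -4) and (-11 + √47, -4)

Rearranging, 13(x² + 22x) -34(y² + 8y) = -587.
Complete the square in x and y: 13(x + 11)² -34(y + 4)² = -587 + 1573 - 544 = 442
Divide by 442: (x + 11)²/34 - (y + 4)²/13 = 1
Hyperbola, center (-11, -4), transverse axis horizontal; a² = 34, b² = 13.
c² = a² + b² = 34 + 13 = 47, so c = √47.
Foci lie on the horizontal axis through the center: (h ± c, k).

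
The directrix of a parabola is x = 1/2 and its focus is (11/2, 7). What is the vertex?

The vertex is the midpoint between the focus and the directrix along the axis of symmetry.
Axis is horizontal (directrix is vertical). Vertex x-coordinate = (11/2 + 1/2)/2 = 3; y-coordinate = 7.

(3, 7)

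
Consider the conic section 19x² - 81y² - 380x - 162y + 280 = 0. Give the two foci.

(0, -1) and (20, -1)

19(x² - 20x) -81(y² + 2y) = -280
19(x - 10)² -81(y + 1)² = -280 + 1900 - 81 = 1539
Divide by 1539: (x - 10)²/81 - (y + 1)²/19 = 1
Hyperbola, center (10, -1), transverse axis horizontal; a² = 81, b² = 19.
c² = a² + b² = 81 + 19 = 100, so c = 10.
Foci lie on the horizontal axis through the center: (h ± c, k).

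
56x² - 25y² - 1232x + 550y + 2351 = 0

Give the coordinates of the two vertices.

Rearranging, 56(x² - 22x) -25(y² - 22y) = -2351.
Complete the square: 56(x - 11)² -25(y - 11)² = -2351 + 6776 - 3025 = 1400
Divide by 1400: (x - 11)²/25 - (y - 11)²/56 = 1
Hyperbola, center (11, 11), transverse axis horizontal; a² = 25, b² = 56.
a = 5. Vertices at (h ± a, k).

(6, 11) and (16, 11)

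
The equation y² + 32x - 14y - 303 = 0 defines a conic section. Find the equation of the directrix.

Only y is squared. Complete the square in y: (y - 7)² = -32(x - 11).
Vertex (11, 7); 4p = -32 so p = -8. Opens left.
Directrix is the vertical line x = h − p = 11 − (-8) = 19.

x = 19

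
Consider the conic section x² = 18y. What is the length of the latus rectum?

18

Vertex (0, 0); 4p = 18 so p = 9/2. Opens up.
Latus rectum length = |4p| = 18.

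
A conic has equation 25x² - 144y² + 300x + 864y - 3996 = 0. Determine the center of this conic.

Collect terms: 25(x² + 12x) -144(y² - 6y) = 3996
Completing the square gives 25(x + 6)² -144(y - 3)² = 3996 + 900 - 1296 = 3600.
Dividing both sides by 3600: (x + 6)²/144 - (y - 3)²/25 = 1
Hyperbola with center (-6, 3).

(-6, 3)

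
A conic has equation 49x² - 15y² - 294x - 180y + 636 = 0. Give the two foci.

(3, -14) and (3, 2)

Rearranging, 49(x² - 6x) -15(y² + 12y) = -636.
Completing the square gives 49(x - 3)² -15(y + 6)² = -636 + 441 - 540 = -735.
Divide by -735: (y + 6)²/49 - (x - 3)²/15 = 1
Hyperbola, center (3, -6), transverse axis vertical; a² = 49, b² = 15.
c² = a² + b² = 49 + 15 = 64, so c = 8.
Foci lie on the vertical axis through the center: (h, k ± c).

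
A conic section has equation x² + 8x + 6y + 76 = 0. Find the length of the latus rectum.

Only x is squared. Complete the square in x: (x + 4)² = -6(y + 10).
Vertex (-4, -10); 4p = -6 so p = -3/2. Opens down.
Latus rectum length = |4p| = 6.

6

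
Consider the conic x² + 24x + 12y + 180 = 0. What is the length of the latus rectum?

Only x is squared. Complete the square in x: (x + 12)² = -12(y + 3).
Vertex (-12, -3); 4p = -12 so p = -3. Opens down.
Latus rectum length = |4p| = 12.

12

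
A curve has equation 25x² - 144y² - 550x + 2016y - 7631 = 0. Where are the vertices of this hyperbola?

Group: 25(x² - 22x) -144(y² - 14y) = 7631
Complete the square: 25(x - 11)² -144(y - 7)² = 7631 + 3025 - 7056 = 3600
Dividing both sides by 3600: (x - 11)²/144 - (y - 7)²/25 = 1
Hyperbola, center (11, 7), transverse axis horizontal; a² = 144, b² = 25.
a = 12. Vertices at (h ± a, k).

(-1, 7) and (23, 7)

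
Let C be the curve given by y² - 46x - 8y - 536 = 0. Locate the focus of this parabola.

(-1/2, 4)

Only y is squared. Complete the square in y: (y - 4)² = 46(x + 12).
Vertex (-12, 4); 4p = 46 so p = 23/2. Opens right.
Focus is p units from the vertex along the axis: (h + p, k).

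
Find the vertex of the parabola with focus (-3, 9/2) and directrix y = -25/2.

(-3, -4)

The vertex is the midpoint between the focus and the directrix along the axis of symmetry.
Axis is vertical (directrix is horizontal). Vertex y-coordinate = (9/2 + (-25/2))/2 = -4; x-coordinate = -3.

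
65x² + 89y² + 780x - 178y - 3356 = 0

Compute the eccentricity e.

e = 2√534/89

Group: 65(x² + 12x) + 89(y² - 2y) = 3356
Complete the square in x and y: 65(x + 6)² + 89(y - 1)² = 3356 + 2340 + 89 = 5785
Divide by 5785: (x + 6)²/89 + (y - 1)²/65 = 1
Ellipse, center (-6, 1), major axis horizontal; a² = 89, b² = 65.
c² = a² - b² = 24, so c = 2√6.
e = c/a = 2√6/√89 = 2√534/89.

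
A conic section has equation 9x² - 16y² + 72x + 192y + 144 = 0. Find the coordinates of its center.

Collect terms: 9(x² + 8x) -16(y² - 12y) = -144
Complete the square: 9(x + 4)² -16(y - 6)² = -144 + 144 - 576 = -576
Dividing both sides by -576: (y - 6)²/36 - (x + 4)²/64 = 1
Hyperbola with center (-4, 6).

(-4, 6)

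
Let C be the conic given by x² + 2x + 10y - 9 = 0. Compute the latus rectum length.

10

Only x is squared. Complete the square in x: (x + 1)² = -10(y - 1).
Vertex (-1, 1); 4p = -10 so p = -5/2. Opens down.
Latus rectum length = |4p| = 10.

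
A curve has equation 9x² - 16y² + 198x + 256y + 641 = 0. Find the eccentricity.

e = 5/3

Group the x- and y-terms: 9(x² + 22x) -16(y² - 16y) = -641
Complete the square in x and y: 9(x + 11)² -16(y - 8)² = -641 + 1089 - 1024 = -576
Dividing both sides by -576: (y - 8)²/36 - (x + 11)²/64 = 1
Hyperbola, center (-11, 8), transverse axis vertical; a² = 36, b² = 64.
c² = a² + b² = 100, so c = 10.
e = c/a = 10/6 = 5/3.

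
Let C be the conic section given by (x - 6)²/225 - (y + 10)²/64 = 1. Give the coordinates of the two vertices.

(-9, -10) and (21, -10)

Center (6, -10). The positive term is the x-term, so the transverse axis is horizontal; a² = 225, b² = 64.
a = 15. Vertices at (h ± a, k).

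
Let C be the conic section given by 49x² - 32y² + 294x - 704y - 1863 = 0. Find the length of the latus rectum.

64/7

Rearranging, 49(x² + 6x) -32(y² + 22y) = 1863.
49(x + 3)² -32(y + 11)² = 1863 + 441 - 3872 = -1568
Dividing both sides by -1568: (y + 11)²/49 - (x + 3)²/32 = 1
Hyperbola, center (-3, -11), transverse axis vertical; a² = 49, b² = 32.
Latus rectum length = 2b²/a = 2·32/7 = 64/7.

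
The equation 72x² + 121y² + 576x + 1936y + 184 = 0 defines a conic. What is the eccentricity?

e = 7/11

72(x² + 8x) + 121(y² + 16y) = -184
Complete the square: 72(x + 4)² + 121(y + 8)² = -184 + 1152 + 7744 = 8712
Divide through by 8712 to get (x + 4)²/121 + (y + 8)²/72 = 1.
Ellipse, center (-4, -8), major axis horizontal; a² = 121, b² = 72.
c² = a² - b² = 49, so c = 7.
e = c/a = 7/11.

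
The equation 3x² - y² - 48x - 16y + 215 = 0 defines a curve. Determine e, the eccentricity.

Collect terms: 3(x² - 16x) -(y² + 16y) = -215
Complete the square: 3(x - 8)² -(y + 8)² = -215 + 192 - 64 = -87
Dividing both sides by -87: (y + 8)²/87 - (x - 8)²/29 = 1
Hyperbola, center (8, -8), transverse axis vertical; a² = 87, b² = 29.
c² = a² + b² = 116, so c = 2√29.
e = c/a = 2√29/√87 = 2√3/3.

e = 2√3/3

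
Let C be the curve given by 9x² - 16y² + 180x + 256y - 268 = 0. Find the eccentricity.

Collect terms: 9(x² + 20x) -16(y² - 16y) = 268
Completing the square gives 9(x + 10)² -16(y - 8)² = 268 + 900 - 1024 = 144.
Dividing both sides by 144: (x + 10)²/16 - (y - 8)²/9 = 1
Hyperbola, center (-10, 8), transverse axis horizontal; a² = 16, b² = 9.
c² = a² + b² = 25, so c = 5.
e = c/a = 5/4.

e = 5/4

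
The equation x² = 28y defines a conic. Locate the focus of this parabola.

(0, 7)

Vertex (0, 0); 4p = 28 so p = 7. Opens up.
Focus is p units from the vertex along the axis: (h, k + p).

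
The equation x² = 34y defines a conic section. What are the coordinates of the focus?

(0, 17/2)

Vertex (0, 0); 4p = 34 so p = 17/2. Opens up.
Focus is p units from the vertex along the axis: (h, k + p).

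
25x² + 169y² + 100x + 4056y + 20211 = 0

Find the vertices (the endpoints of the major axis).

Rearranging, 25(x² + 4x) + 169(y² + 24y) = -20211.
25(x + 2)² + 169(y + 12)² = -20211 + 100 + 24336 = 4225
Divide through by 4225 to get (x + 2)²/169 + (y + 12)²/25 = 1.
Ellipse, center (-2, -12), major axis horizontal; a² = 169, b² = 25.
a = 13. Vertices at (h ± a, k).

(-15, -12) and (11, -12)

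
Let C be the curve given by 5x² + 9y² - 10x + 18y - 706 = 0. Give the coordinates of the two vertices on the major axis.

(-11, -1) and (13, -1)

Group: 5(x² - 2x) + 9(y² + 2y) = 706
Completing the square gives 5(x - 1)² + 9(y + 1)² = 706 + 5 + 9 = 720.
Divide through by 720 to get (x - 1)²/144 + (y + 1)²/80 = 1.
Ellipse, center (1, -1), major axis horizontal; a² = 144, b² = 80.
a = 12. Vertices at (h ± a, k).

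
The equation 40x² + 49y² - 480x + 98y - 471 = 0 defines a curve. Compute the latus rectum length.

80/7

Group the x- and y-terms: 40(x² - 12x) + 49(y² + 2y) = 471
Complete the square in x and y: 40(x - 6)² + 49(y + 1)² = 471 + 1440 + 49 = 1960
Divide through by 1960 to get (x - 6)²/49 + (y + 1)²/40 = 1.
Ellipse, center (6, -1), major axis horizontal; a² = 49, b² = 40.
Latus rectum length = 2b²/a = 2·40/7 = 80/7.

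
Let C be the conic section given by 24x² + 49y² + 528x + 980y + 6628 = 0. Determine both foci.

(-16, -10) and (-6, -10)

Collect terms: 24(x² + 22x) + 49(y² + 20y) = -6628
Complete the square in x and y: 24(x + 11)² + 49(y + 10)² = -6628 + 2904 + 4900 = 1176
Divide through by 1176 to get (x + 11)²/49 + (y + 10)²/24 = 1.
Ellipse, center (-11, -10), major axis horizontal; a² = 49, b² = 24.
c² = a² - b² = 49 - 24 = 25, so c = 5.
Foci lie on the horizontal axis through the center: (h ± c, k).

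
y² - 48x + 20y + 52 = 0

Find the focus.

Only y is squared. Complete the square in y: (y + 10)² = 48(x + 1).
Vertex (-1, -10); 4p = 48 so p = 12. Opens right.
Focus is p units from the vertex along the axis: (h + p, k).

(11, -10)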